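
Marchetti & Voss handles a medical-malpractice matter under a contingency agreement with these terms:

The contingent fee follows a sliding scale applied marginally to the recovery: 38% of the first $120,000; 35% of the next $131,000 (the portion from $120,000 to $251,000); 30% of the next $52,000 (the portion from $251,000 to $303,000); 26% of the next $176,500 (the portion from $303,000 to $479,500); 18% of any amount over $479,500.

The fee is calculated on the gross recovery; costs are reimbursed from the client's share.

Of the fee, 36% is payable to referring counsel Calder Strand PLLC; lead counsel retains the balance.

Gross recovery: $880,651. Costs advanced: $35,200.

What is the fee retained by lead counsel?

Fee base is the gross recovery, $880,651; costs are reimbursed separately.
First $120,000 at 38% = $45,600.00
Next $131,000 at 35% = $45,850.00
Next $52,000 at 30% = $15,600.00
Next $176,500 at 26% = $45,890.00
Remaining $401,151 at 18% = $72,207.18
Fee: $45,600.00 + $45,850.00 + $15,600.00 + $45,890.00 + $72,207.18 = $225,147.18
Referral share: 36% of $225,147.18 = $81,052.98; lead counsel retains $225,147.18 − $81,052.98 = $144,094.20.

$144,094.20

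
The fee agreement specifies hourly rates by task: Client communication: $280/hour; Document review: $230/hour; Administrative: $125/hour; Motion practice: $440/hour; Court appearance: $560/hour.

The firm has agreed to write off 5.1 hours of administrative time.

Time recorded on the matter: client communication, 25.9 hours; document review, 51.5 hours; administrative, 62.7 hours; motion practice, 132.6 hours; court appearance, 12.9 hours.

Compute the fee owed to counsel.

$91,865.00

Client communication: 25.9 × $280 = $7,252.00
Document review: 51.5 × $230 = $11,845.00
Administrative: 62.7 × $125 = $7,837.50
Motion practice: 132.6 × $440 = $58,344.00
Court appearance: 12.9 × $560 = $7,224.00
Subtotal: $92,502.50
Write-off: 5.1 × $125 = $637.50
Total: $92,502.50 − $637.50 = $91,865.00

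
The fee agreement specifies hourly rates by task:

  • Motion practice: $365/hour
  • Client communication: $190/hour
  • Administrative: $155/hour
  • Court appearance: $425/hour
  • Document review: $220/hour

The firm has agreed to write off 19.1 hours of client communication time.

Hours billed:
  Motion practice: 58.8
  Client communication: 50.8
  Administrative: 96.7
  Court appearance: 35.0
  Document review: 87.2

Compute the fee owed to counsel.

$76,532.50

Motion practice: 58.8 × $365 = $21,462.00
Client communication: 50.8 × $190 = $9,652.00
Administrative: 96.7 × $155 = $14,988.50
Court appearance: 35.0 × $425 = $14,875.00
Document review: 87.2 × $220 = $19,184.00
Subtotal: $80,161.50
Write-off: 19.1 × $190 = $3,629.00
Total: $80,161.50 − $3,629.00 = $76,532.50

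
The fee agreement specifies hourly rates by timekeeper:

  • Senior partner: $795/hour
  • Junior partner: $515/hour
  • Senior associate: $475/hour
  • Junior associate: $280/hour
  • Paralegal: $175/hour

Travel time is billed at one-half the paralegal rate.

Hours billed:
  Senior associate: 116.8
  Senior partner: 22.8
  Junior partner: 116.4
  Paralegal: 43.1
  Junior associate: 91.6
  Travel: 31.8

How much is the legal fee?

$169,525.00

Senior partner: 22.8 × $795 = $18,126.00
Junior partner: 116.4 × $515 = $59,946.00
Senior associate: 116.8 × $475 = $55,480.00
Junior associate: 91.6 × $280 = $25,648.00
Paralegal: 43.1 × $175 = $7,542.50
Subtotal: $18,126.00 + $59,946.00 + $55,480.00 + $25,648.00 + $7,542.50 = $166,742.50
Travel: 31.8 × ($175 ÷ 2) = 31.8 × $87.50 = $2,782.50
Total: $166,742.50 + $2,782.50 = $169,525.00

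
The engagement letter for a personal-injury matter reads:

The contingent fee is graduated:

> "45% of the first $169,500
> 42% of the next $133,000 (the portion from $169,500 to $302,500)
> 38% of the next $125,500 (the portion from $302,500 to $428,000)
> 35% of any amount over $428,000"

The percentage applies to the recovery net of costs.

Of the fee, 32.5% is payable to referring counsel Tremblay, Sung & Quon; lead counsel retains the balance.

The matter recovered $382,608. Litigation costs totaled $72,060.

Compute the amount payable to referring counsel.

Fee base (net of costs): $382,608 − $72,060 = $310,548
First $169,500 at 45% = $76,275.00
Next $133,000 at 42% = $55,860.00
Remaining $8,048 at 38% = $3,058.24
Fee: $76,275.00 + $55,860.00 + $3,058.24 = $135,193.24
Referral share: 32.5% of $135,193.24 = $43,937.80; lead counsel retains $135,193.24 − $43,937.80 = $91,255.44.

$43,937.80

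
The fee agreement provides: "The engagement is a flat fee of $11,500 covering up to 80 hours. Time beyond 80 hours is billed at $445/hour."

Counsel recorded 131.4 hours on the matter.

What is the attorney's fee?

Flat fee: $11,500.00
Excess hours: 131.4 − 80 = 51.4
Overrun: 51.4 × $445 = $22,873.00
Total: $11,500.00 + $22,873.00 = $34,373.00

$34,373.00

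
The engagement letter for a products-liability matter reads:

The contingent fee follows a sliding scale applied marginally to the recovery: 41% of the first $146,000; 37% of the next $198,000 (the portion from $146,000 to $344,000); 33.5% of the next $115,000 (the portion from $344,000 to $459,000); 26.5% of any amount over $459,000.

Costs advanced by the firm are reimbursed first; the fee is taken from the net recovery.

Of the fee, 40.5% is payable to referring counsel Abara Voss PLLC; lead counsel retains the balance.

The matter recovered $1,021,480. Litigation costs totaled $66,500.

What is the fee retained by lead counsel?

$180,332.42

Fee base (net of costs): $1,021,480 − $66,500 = $954,980
First $146,000 at 41% = $59,860.00
Next $198,000 at 37% = $73,260.00
Next $115,000 at 33.5% = $38,525.00
Remaining $495,980 at 26.5% = $131,434.70
Fee: $59,860.00 + $73,260.00 + $38,525.00 + $131,434.70 = $303,079.70
Referral share: 40.5% of $303,079.70 = $122,747.28; lead counsel retains $303,079.70 − $122,747.28 = $180,332.42.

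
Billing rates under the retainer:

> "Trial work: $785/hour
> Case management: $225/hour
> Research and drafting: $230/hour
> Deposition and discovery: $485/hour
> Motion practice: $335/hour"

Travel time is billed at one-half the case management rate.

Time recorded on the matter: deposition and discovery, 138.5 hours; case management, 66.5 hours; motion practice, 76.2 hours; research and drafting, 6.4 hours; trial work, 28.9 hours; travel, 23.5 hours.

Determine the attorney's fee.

$134,464.25

Trial work: 28.9 × $785 = $22,686.50
Case management: 66.5 × $225 = $14,962.50
Research and drafting: 6.4 × $230 = $1,472.00
Deposition and discovery: 138.5 × $485 = $67,172.50
Motion practice: 76.2 × $335 = $25,527.00
Subtotal: $22,686.50 + $14,962.50 + $1,472.00 + $67,172.50 + $25,527.00 = $131,820.50
Travel: 23.5 × ($225 ÷ 2) = 23.5 × $112.50 = $2,643.75
Total: $131,820.50 + $2,643.75 = $134,464.25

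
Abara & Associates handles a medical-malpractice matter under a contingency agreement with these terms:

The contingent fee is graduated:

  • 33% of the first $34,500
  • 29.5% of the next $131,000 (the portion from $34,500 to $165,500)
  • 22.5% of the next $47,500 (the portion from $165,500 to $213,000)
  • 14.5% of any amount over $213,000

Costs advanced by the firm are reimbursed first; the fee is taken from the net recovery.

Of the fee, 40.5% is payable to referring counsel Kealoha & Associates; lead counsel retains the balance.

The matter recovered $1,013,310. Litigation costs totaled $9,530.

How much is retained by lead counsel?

Fee base (net of costs): $1,013,310 − $9,530 = $1,003,780
First $34,500 at 33% = $11,385.00
Next $131,000 at 29.5% = $38,645.00
Next $47,500 at 22.5% = $10,687.50
Remaining $790,780 at 14.5% = $114,663.10
Fee: $11,385.00 + $38,645.00 + $10,687.50 + $114,663.10 = $175,380.60
Referral share: 40.5% of $175,380.60 = $71,029.14; lead counsel retains $175,380.60 − $71,029.14 = $104,351.46.

$104,351.46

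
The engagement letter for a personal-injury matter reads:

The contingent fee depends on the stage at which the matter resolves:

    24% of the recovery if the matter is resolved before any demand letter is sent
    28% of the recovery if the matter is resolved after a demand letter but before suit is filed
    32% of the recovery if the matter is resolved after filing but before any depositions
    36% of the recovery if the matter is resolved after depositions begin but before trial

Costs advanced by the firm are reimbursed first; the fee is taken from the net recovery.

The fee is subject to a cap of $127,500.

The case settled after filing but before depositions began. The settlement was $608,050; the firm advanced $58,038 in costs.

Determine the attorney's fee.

$127,500.00

Fee base (net of costs): $608,050 − $58,038 = $550,012
The matter settled after filing but before depositions began, so the 32% rate applies.
$550,012 × 32% = $176,003.84
$176,003.84 exceeds the $127,500 cap, so the fee is capped at $127,500.00.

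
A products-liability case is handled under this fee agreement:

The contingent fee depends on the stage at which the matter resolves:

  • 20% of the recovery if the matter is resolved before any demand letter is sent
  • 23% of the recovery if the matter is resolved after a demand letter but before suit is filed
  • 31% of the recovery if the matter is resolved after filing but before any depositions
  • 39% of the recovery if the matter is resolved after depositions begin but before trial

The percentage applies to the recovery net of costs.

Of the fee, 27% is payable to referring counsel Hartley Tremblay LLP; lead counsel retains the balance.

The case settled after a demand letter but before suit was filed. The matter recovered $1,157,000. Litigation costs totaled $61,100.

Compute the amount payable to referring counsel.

Fee base (net of costs): $1,157,000 − $61,100 = $1,095,900
The matter settled after a demand letter but before suit was filed, so the 23% rate applies.
$1,095,900 × 23% = $252,057.00
Referral share: 27% of $252,057.00 = $68,055.39; lead counsel retains $252,057.00 − $68,055.39 = $184,001.61.

$68,055.39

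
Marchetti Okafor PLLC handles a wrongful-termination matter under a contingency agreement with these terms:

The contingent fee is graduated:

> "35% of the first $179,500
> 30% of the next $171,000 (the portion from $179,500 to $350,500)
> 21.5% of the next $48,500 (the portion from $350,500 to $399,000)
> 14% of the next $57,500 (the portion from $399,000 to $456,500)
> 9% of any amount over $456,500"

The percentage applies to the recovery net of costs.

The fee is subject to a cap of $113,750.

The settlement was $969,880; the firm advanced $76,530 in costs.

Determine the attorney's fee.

Fee base (net of costs): $969,880 − $76,530 = $893,350
First $179,500 at 35% = $62,825.00
Next $171,000 at 30% = $51,300.00
Next $48,500 at 21.5% = $10,427.50
Next $57,500 at 14% = $8,050.00
Remaining $436,850 at 9% = $39,316.50
Fee: $62,825.00 + $51,300.00 + $10,427.50 + $8,050.00 + $39,316.50 = $171,919.00
$171,919.00 exceeds the $113,750 cap, so the fee is capped at $113,750.00.

$113,750.00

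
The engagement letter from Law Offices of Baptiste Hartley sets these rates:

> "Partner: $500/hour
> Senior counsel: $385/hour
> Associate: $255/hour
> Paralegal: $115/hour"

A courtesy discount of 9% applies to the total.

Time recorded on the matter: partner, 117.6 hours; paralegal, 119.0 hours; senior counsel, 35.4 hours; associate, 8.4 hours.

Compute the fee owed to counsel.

Partner: 117.6 × $500 = $58,800.00
Senior counsel: 35.4 × $385 = $13,629.00
Associate: 8.4 × $255 = $2,142.00
Paralegal: 119.0 × $115 = $13,685.00
Subtotal: $88,256.00
Less 9% discount: −$7,943.04
Total: $88,256.00 − $7,943.04 = $80,312.96

$80,312.96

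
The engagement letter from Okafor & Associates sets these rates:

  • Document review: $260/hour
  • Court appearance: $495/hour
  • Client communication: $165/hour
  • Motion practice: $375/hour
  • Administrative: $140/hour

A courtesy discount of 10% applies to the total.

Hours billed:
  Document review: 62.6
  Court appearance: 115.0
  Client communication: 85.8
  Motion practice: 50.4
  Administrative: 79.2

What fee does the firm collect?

$105,611.40

Document review: 62.6 × $260 = $16,276.00
Court appearance: 115.0 × $495 = $56,925.00
Client communication: 85.8 × $165 = $14,157.00
Motion practice: 50.4 × $375 = $18,900.00
Administrative: 79.2 × $140 = $11,088.00
Subtotal: $117,346.00
Less 10% discount: −$11,734.60
Total: $117,346.00 − $11,734.60 = $105,611.40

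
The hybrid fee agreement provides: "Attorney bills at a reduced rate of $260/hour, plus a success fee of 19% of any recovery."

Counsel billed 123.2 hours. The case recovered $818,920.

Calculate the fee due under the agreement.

$187,626.80

Hourly: 123.2 × $260 = $32,032.00
Success fee: 19% of $818,920 = $155,594.80
Total: $32,032.00 + $155,594.80 = $187,626.80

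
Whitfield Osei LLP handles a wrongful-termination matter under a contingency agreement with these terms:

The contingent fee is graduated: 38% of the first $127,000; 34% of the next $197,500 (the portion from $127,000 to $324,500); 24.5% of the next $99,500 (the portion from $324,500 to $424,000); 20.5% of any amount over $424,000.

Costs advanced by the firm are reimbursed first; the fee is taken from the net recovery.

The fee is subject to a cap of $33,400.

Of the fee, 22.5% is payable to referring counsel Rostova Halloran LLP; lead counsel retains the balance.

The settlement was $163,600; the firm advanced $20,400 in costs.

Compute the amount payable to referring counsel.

Fee base (net of costs): $163,600 − $20,400 = $143,200
First $127,000 at 38% = $48,260.00
Remaining $16,200 at 34% = $5,508.00
Fee: $48,260.00 + $5,508.00 = $53,768.00
$53,768.00 exceeds the $33,400 cap, so the fee is capped at $33,400.00.
Referral share: 22.5% of $33,400.00 = $7,515.00; lead counsel retains $33,400.00 − $7,515.00 = $25,885.00.

$7,515.00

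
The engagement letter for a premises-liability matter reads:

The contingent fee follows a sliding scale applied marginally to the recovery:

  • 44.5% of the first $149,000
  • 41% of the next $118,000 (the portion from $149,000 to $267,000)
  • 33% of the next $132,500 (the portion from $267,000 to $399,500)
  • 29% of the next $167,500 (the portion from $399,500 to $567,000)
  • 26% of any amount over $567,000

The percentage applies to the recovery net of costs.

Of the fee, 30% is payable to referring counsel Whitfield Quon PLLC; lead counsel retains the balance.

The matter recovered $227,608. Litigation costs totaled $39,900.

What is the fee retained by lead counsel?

$57,522.70

Fee base (net of costs): $227,608 − $39,900 = $187,708
First $149,000 at 44.5% = $66,305.00
Remaining $38,708 at 41% = $15,870.28
Fee: $66,305.00 + $15,870.28 = $82,175.28
Referral share: 30% of $82,175.28 = $24,652.58; lead counsel retains $82,175.28 − $24,652.58 = $57,522.70.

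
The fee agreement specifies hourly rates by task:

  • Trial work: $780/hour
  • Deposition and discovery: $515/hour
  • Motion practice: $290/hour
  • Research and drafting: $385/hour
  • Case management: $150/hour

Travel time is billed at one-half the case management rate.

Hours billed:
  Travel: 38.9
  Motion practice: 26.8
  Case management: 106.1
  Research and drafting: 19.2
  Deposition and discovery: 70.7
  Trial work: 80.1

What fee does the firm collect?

$132,885.00

Trial work: 80.1 × $780 = $62,478.00
Deposition and discovery: 70.7 × $515 = $36,410.50
Motion practice: 26.8 × $290 = $7,772.00
Research and drafting: 19.2 × $385 = $7,392.00
Case management: 106.1 × $150 = $15,915.00
Subtotal: $62,478.00 + $36,410.50 + $7,772.00 + $7,392.00 + $15,915.00 = $129,967.50
Travel: 38.9 × ($150 ÷ 2) = 38.9 × $75.00 = $2,917.50
Total: $129,967.50 + $2,917.50 = $132,885.00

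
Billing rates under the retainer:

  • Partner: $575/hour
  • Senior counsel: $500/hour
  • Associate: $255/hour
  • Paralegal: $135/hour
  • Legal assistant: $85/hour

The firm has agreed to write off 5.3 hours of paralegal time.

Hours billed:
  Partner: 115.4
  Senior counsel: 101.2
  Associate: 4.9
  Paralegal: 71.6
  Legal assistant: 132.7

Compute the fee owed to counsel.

$138,434.50

Partner: 115.4 × $575 = $66,355.00
Senior counsel: 101.2 × $500 = $50,600.00
Associate: 4.9 × $255 = $1,249.50
Paralegal: 71.6 × $135 = $9,666.00
Legal assistant: 132.7 × $85 = $11,279.50
Subtotal: $139,150.00
Write-off: 5.3 × $135 = $715.50
Total: $139,150.00 − $715.50 = $138,434.50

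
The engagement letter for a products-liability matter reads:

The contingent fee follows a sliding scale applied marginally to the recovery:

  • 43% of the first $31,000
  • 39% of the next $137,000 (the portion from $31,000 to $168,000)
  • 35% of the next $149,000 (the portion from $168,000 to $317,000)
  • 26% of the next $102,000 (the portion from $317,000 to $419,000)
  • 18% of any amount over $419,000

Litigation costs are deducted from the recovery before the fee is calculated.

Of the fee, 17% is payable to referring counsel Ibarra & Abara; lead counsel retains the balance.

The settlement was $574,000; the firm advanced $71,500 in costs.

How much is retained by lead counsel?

Fee base (net of costs): $574,000 − $71,500 = $502,500
First $31,000 at 43% = $13,330.00
Next $137,000 at 39% = $53,430.00
Next $149,000 at 35% = $52,150.00
Next $102,000 at 26% = $26,520.00
Remaining $83,500 at 18% = $15,030.00
Fee: $13,330.00 + $53,430.00 + $52,150.00 + $26,520.00 + $15,030.00 = $160,460.00
Referral share: 17% of $160,460.00 = $27,278.20; lead counsel retains $160,460.00 − $27,278.20 = $133,181.80.

$133,181.80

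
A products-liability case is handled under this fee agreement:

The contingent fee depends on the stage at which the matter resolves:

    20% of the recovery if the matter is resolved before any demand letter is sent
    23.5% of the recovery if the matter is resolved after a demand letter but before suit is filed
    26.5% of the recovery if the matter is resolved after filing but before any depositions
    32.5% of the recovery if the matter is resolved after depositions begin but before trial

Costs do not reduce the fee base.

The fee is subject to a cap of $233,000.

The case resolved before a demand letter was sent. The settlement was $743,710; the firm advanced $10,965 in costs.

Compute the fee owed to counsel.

Fee base is the gross recovery, $743,710; costs are reimbursed separately.
The matter resolved before a demand letter was sent, so the 20% rate applies.
$743,710 × 20% = $148,742.00
$148,742.00 is under the $233,000 cap.

$148,742.00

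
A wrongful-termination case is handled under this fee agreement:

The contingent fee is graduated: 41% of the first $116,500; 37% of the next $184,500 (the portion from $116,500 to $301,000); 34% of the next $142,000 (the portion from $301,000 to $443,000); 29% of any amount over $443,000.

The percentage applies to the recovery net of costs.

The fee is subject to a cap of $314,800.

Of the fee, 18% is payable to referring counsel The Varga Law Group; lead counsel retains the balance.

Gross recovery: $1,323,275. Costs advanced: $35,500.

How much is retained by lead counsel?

$258,136.00

Fee base (net of costs): $1,323,275 − $35,500 = $1,287,775
First $116,500 at 41% = $47,765.00
Next $184,500 at 37% = $68,265.00
Next $142,000 at 34% = $48,280.00
Remaining $844,775 at 29% = $244,984.75
Fee: $47,765.00 + $68,265.00 + $48,280.00 + $244,984.75 = $409,294.75
$409,294.75 exceeds the $314,800 cap, so the fee is capped at $314,800.00.
Referral share: 18% of $314,800.00 = $56,664.00; lead counsel retains $314,800.00 − $56,664.00 = $258,136.00.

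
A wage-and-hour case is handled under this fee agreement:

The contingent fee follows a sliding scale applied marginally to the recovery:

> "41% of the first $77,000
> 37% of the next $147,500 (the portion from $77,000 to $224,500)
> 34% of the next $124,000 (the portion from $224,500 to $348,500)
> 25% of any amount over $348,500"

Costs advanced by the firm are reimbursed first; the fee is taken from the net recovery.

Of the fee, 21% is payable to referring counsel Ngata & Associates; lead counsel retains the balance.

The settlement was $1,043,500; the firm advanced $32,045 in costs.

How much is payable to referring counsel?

Fee base (net of costs): $1,043,500 − $32,045 = $1,011,455
First $77,000 at 41% = $31,570.00
Next $147,500 at 37% = $54,575.00
Next $124,000 at 34% = $42,160.00
Remaining $662,955 at 25% = $165,738.75
Fee: $31,570.00 + $54,575.00 + $42,160.00 + $165,738.75 = $294,043.75
Referral share: 21% of $294,043.75 = $61,749.19; lead counsel retains $294,043.75 − $61,749.19 = $232,294.56.

$61,749.19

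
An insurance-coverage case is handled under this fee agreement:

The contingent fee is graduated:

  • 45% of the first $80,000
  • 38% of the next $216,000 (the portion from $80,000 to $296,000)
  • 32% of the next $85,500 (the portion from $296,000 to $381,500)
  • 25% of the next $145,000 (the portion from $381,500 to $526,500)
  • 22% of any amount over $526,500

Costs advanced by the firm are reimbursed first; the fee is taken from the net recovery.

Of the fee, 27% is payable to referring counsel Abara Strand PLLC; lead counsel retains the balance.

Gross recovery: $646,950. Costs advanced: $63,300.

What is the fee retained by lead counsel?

$141,811.99

Fee base (net of costs): $646,950 − $63,300 = $583,650
First $80,000 at 45% = $36,000.00
Next $216,000 at 38% = $82,080.00
Next $85,500 at 32% = $27,360.00
Next $145,000 at 25% = $36,250.00
Remaining $57,150 at 22% = $12,573.00
Fee: $36,000.00 + $82,080.00 + $27,360.00 + $36,250.00 + $12,573.00 = $194,263.00
Referral share: 27% of $194,263.00 = $52,451.01; lead counsel retains $194,263.00 − $52,451.01 = $141,811.99.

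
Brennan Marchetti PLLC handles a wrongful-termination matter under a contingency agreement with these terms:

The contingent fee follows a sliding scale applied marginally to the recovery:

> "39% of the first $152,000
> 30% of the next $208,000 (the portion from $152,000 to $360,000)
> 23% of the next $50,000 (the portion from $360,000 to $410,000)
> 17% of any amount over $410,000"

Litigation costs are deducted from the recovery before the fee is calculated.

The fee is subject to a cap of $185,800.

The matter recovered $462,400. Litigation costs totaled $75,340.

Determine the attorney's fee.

$127,903.80

Fee base (net of costs): $462,400 − $75,340 = $387,060
First $152,000 at 39% = $59,280.00
Next $208,000 at 30% = $62,400.00
Remaining $27,060 at 23% = $6,223.80
Fee: $59,280.00 + $62,400.00 + $6,223.80 = $127,903.80
$127,903.80 is under the $185,800 cap.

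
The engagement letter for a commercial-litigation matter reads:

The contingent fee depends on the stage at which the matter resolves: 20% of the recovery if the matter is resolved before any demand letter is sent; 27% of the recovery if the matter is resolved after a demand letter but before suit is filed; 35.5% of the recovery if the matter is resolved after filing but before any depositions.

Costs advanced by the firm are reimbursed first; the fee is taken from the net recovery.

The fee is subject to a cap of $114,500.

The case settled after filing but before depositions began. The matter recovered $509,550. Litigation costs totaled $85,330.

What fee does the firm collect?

$114,500.00

Fee base (net of costs): $509,550 − $85,330 = $424,220
The matter settled after filing but before depositions began, so the 35.5% rate applies.
$424,220 × 35.5% = $150,598.10
$150,598.10 exceeds the $114,500 cap, so the fee is capped at $114,500.00.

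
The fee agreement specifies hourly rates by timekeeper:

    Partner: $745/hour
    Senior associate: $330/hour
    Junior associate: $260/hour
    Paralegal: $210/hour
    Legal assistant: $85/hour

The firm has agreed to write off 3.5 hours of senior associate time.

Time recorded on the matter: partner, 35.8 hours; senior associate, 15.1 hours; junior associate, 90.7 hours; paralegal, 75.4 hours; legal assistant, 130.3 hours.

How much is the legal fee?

Partner: 35.8 × $745 = $26,671.00
Senior associate: 15.1 × $330 = $4,983.00
Junior associate: 90.7 × $260 = $23,582.00
Paralegal: 75.4 × $210 = $15,834.00
Legal assistant: 130.3 × $85 = $11,075.50
Subtotal: $82,145.50
Write-off: 3.5 × $330 = $1,155.00
Total: $82,145.50 − $1,155.00 = $80,990.50

$80,990.50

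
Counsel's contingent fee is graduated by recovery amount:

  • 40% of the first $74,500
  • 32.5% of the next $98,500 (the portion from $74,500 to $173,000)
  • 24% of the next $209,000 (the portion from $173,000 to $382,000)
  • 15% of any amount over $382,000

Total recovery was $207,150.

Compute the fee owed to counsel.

$70,008.50

First $74,500 at 40% = $29,800.00
Next $98,500 at 32.5% = $32,012.50
Remaining $34,150 at 24% = $8,196.00
Fee: $29,800.00 + $32,012.50 + $8,196.00 = $70,008.50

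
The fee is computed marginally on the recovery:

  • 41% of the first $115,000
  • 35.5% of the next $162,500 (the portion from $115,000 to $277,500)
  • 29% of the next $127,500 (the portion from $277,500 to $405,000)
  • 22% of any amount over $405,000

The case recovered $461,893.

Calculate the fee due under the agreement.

$154,328.96

First $115,000 at 41% = $47,150.00
Next $162,500 at 35.5% = $57,687.50
Next $127,500 at 29% = $36,975.00
Remaining $56,893 at 22% = $12,516.46
Fee: $47,150.00 + $57,687.50 + $36,975.00 + $12,516.46 = $154,328.96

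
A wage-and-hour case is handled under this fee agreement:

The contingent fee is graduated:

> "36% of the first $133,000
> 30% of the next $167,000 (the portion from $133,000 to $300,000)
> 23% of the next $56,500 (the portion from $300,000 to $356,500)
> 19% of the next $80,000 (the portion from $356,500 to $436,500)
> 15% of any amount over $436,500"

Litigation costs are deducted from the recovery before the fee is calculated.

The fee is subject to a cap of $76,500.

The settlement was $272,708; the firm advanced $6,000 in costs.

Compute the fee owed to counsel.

$76,500.00

Fee base (net of costs): $272,708 − $6,000 = $266,708
First $133,000 at 36% = $47,880.00
Remaining $133,708 at 30% = $40,112.40
Fee: $47,880.00 + $40,112.40 = $87,992.40
$87,992.40 exceeds the $76,500 cap, so the fee is capped at $76,500.00.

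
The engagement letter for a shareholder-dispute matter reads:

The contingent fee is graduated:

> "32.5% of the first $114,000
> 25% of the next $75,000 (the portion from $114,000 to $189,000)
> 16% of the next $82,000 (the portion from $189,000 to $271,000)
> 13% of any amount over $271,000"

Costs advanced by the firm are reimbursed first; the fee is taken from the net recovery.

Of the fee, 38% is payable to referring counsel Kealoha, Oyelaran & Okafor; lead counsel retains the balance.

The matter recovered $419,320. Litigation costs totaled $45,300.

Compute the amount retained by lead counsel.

$51,033.81

Fee base (net of costs): $419,320 − $45,300 = $374,020
First $114,000 at 32.5% = $37,050.00
Next $75,000 at 25% = $18,750.00
Next $82,000 at 16% = $13,120.00
Remaining $103,020 at 13% = $13,392.60
Fee: $37,050.00 + $18,750.00 + $13,120.00 + $13,392.60 = $82,312.60
Referral share: 38% of $82,312.60 = $31,278.79; lead counsel retains $82,312.60 − $31,278.79 = $51,033.81.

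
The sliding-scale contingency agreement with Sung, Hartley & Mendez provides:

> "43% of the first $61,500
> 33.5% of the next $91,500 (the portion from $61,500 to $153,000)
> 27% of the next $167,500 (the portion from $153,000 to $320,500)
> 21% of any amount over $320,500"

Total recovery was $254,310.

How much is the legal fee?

First $61,500 at 43% = $26,445.00
Next $91,500 at 33.5% = $30,652.50
Remaining $101,310 at 27% = $27,353.70
Fee: $26,445.00 + $30,652.50 + $27,353.70 = $84,451.20

$84,451.20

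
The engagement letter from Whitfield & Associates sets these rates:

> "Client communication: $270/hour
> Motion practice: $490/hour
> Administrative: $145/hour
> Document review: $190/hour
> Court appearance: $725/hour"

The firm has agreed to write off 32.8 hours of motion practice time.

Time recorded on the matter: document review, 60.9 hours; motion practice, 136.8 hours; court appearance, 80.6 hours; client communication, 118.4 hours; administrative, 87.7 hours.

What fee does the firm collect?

$165,650.50

Client communication: 118.4 × $270 = $31,968.00
Motion practice: 136.8 × $490 = $67,032.00
Administrative: 87.7 × $145 = $12,716.50
Document review: 60.9 × $190 = $11,571.00
Court appearance: 80.6 × $725 = $58,435.00
Subtotal: $181,722.50
Write-off: 32.8 × $490 = $16,072.00
Total: $181,722.50 − $16,072.00 = $165,650.50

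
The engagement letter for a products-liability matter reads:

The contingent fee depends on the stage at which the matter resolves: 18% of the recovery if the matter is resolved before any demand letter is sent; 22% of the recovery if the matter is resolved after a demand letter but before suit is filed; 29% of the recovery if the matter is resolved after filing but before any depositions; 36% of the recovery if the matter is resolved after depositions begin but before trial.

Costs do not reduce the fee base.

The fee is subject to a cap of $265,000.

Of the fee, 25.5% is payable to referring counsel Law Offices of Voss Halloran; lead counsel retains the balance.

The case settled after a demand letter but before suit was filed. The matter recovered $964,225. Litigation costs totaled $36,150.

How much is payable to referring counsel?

$54,093.02

Fee base is the gross recovery, $964,225; costs are reimbursed separately.
The matter settled after a demand letter but before suit was filed, so the 22% rate applies.
$964,225 × 22% = $212,129.50
$212,129.50 is under the $265,000 cap.
Referral share: 25.5% of $212,129.50 = $54,093.02; lead counsel retains $212,129.50 − $54,093.02 = $158,036.48.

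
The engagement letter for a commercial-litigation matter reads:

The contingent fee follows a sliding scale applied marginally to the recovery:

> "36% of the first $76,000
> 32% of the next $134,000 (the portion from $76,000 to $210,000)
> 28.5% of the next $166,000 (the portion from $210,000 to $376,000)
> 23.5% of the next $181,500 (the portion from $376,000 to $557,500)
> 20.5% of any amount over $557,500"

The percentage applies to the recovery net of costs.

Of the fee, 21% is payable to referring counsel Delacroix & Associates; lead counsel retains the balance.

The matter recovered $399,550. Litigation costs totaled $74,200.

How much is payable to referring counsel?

$21,654.10

Fee base (net of costs): $399,550 − $74,200 = $325,350
First $76,000 at 36% = $27,360.00
Next $134,000 at 32% = $42,880.00
Remaining $115,350 at 28.5% = $32,874.75
Fee: $27,360.00 + $42,880.00 + $32,874.75 = $103,114.75
Referral share: 21% of $103,114.75 = $21,654.10; lead counsel retains $103,114.75 − $21,654.10 = $81,460.65.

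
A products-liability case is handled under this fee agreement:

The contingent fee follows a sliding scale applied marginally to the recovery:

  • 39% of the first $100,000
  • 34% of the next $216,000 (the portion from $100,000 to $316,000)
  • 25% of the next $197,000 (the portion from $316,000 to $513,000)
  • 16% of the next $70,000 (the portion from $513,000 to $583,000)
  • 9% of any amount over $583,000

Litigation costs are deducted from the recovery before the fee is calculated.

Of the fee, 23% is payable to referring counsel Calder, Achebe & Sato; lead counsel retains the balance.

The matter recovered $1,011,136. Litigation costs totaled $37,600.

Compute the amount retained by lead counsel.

Fee base (net of costs): $1,011,136 − $37,600 = $973,536
First $100,000 at 39% = $39,000.00
Next $216,000 at 34% = $73,440.00
Next $197,000 at 25% = $49,250.00
Next $70,000 at 16% = $11,200.00
Remaining $390,536 at 9% = $35,148.24
Fee: $39,000.00 + $73,440.00 + $49,250.00 + $11,200.00 + $35,148.24 = $208,038.24
Referral share: 23% of $208,038.24 = $47,848.80; lead counsel retains $208,038.24 − $47,848.80 = $160,189.44.

$160,189.44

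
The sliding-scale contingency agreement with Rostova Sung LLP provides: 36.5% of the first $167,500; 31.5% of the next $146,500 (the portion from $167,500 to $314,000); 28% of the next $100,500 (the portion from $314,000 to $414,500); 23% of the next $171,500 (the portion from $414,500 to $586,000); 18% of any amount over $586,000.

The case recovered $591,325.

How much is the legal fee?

$175,828.50

First $167,500 at 36.5% = $61,137.50
Next $146,500 at 31.5% = $46,147.50
Next $100,500 at 28% = $28,140.00
Next $171,500 at 23% = $39,445.00
Remaining $5,325 at 18% = $958.50
Fee: $61,137.50 + $46,147.50 + $28,140.00 + $39,445.00 + $958.50 = $175,828.50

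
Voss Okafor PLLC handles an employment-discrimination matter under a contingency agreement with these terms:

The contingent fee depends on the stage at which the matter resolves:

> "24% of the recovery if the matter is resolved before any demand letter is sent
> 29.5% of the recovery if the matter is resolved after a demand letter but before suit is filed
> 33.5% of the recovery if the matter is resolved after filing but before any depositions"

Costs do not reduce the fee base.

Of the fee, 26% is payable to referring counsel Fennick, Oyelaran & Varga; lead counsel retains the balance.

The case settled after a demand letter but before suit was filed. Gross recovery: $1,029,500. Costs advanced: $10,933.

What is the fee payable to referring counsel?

$78,962.65

Fee base is the gross recovery, $1,029,500; costs are reimbursed separately.
The matter settled after a demand letter but before suit was filed, so the 29.5% rate applies.
$1,029,500 × 29.5% = $303,702.50
Referral share: 26% of $303,702.50 = $78,962.65; lead counsel retains $303,702.50 − $78,962.65 = $224,739.85.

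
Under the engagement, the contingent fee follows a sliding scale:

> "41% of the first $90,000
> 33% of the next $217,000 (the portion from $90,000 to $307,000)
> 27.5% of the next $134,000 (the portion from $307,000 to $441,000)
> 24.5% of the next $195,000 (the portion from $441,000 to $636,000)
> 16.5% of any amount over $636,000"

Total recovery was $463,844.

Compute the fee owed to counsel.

First $90,000 at 41% = $36,900.00
Next $217,000 at 33% = $71,610.00
Next $134,000 at 27.5% = $36,850.00
Remaining $22,844 at 24.5% = $5,596.78
Fee: $36,900.00 + $71,610.00 + $36,850.00 + $5,596.78 = $150,956.78

$150,956.78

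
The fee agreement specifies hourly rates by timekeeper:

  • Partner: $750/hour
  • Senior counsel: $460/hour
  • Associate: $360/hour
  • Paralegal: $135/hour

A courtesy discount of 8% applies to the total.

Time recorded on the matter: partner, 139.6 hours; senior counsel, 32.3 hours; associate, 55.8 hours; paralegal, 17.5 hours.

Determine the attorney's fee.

$130,647.82

Partner: 139.6 × $750 = $104,700.00
Senior counsel: 32.3 × $460 = $14,858.00
Associate: 55.8 × $360 = $20,088.00
Paralegal: 17.5 × $135 = $2,362.50
Subtotal: $142,008.50
Less 8% discount: −$11,360.68
Total: $142,008.50 − $11,360.68 = $130,647.82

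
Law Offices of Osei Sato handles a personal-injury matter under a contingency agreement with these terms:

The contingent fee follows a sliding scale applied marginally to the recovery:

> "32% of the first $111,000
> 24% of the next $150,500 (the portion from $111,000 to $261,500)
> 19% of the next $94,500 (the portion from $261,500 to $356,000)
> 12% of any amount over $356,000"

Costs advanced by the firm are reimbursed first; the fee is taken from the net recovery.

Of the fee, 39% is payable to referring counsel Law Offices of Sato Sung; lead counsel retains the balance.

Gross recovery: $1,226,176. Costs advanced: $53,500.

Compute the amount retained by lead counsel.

Fee base (net of costs): $1,226,176 − $53,500 = $1,172,676
First $111,000 at 32% = $35,520.00
Next $150,500 at 24% = $36,120.00
Next $94,500 at 19% = $17,955.00
Remaining $816,676 at 12% = $98,001.12
Fee: $35,520.00 + $36,120.00 + $17,955.00 + $98,001.12 = $187,596.12
Referral share: 39% of $187,596.12 = $73,162.49; lead counsel retains $187,596.12 − $73,162.49 = $114,433.63.

$114,433.63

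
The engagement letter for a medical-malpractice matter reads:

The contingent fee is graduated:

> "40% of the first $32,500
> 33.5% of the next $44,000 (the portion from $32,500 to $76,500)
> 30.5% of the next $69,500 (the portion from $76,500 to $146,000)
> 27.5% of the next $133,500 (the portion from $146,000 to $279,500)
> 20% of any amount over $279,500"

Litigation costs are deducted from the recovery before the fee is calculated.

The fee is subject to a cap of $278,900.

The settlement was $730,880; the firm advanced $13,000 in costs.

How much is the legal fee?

$173,326.00

Fee base (net of costs): $730,880 − $13,000 = $717,880
First $32,500 at 40% = $13,000.00
Next $44,000 at 33.5% = $14,740.00
Next $69,500 at 30.5% = $21,197.50
Next $133,500 at 27.5% = $36,712.50
Remaining $438,380 at 20% = $87,676.00
Fee: $13,000.00 + $14,740.00 + $21,197.50 + $36,712.50 + $87,676.00 = $173,326.00
$173,326.00 is under the $278,900 cap.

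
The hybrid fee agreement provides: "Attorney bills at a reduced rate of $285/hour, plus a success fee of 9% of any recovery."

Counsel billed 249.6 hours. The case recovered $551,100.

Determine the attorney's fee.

$120,735.00

Hourly: 249.6 × $285 = $71,136.00
Success fee: 9% of $551,100 = $49,599.00
Total: $71,136.00 + $49,599.00 = $120,735.00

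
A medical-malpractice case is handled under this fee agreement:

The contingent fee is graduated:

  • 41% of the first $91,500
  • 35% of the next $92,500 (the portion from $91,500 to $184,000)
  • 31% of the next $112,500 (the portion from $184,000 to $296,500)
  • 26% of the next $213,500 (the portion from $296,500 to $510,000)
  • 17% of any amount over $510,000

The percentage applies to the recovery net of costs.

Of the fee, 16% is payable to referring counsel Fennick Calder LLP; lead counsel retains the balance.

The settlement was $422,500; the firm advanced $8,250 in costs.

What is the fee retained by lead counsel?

Fee base (net of costs): $422,500 − $8,250 = $414,250
First $91,500 at 41% = $37,515.00
Next $92,500 at 35% = $32,375.00
Next $112,500 at 31% = $34,875.00
Remaining $117,750 at 26% = $30,615.00
Fee: $37,515.00 + $32,375.00 + $34,875.00 + $30,615.00 = $135,380.00
Referral share: 16% of $135,380.00 = $21,660.80; lead counsel retains $135,380.00 − $21,660.80 = $113,719.20.

$113,719.20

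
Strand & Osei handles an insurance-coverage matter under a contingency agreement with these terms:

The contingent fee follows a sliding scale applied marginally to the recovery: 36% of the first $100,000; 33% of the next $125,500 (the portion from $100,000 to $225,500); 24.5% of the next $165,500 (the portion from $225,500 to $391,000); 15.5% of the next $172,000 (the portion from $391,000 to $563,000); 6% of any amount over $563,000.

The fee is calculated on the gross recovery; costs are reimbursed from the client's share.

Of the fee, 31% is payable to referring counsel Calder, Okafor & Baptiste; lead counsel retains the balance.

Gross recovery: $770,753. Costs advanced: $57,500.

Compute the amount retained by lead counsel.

Fee base is the gross recovery, $770,753; costs are reimbursed separately.
First $100,000 at 36% = $36,000.00
Next $125,500 at 33% = $41,415.00
Next $165,500 at 24.5% = $40,547.50
Next $172,000 at 15.5% = $26,660.00
Remaining $207,753 at 6% = $12,465.18
Fee: $36,000.00 + $41,415.00 + $40,547.50 + $26,660.00 + $12,465.18 = $157,087.68
Referral share: 31% of $157,087.68 = $48,697.18; lead counsel retains $157,087.68 − $48,697.18 = $108,390.50.

$108,390.50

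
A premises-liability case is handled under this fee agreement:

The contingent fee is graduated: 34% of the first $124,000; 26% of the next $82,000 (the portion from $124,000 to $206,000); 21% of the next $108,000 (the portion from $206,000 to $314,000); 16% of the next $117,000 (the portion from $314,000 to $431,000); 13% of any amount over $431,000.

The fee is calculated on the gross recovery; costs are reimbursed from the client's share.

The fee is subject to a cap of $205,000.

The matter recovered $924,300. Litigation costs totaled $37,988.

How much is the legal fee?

Fee base is the gross recovery, $924,300; costs are reimbursed separately.
First $124,000 at 34% = $42,160.00
Next $82,000 at 26% = $21,320.00
Next $108,000 at 21% = $22,680.00
Next $117,000 at 16% = $18,720.00
Remaining $493,300 at 13% = $64,129.00
Fee: $42,160.00 + $21,320.00 + $22,680.00 + $18,720.00 + $64,129.00 = $169,009.00
$169,009.00 is under the $205,000 cap.

$169,009.00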